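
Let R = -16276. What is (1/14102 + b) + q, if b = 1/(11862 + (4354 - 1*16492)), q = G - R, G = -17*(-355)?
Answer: 43418894723/1946076 ≈ 22311.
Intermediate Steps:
G = 6035
q = 22311 (q = 6035 - 1*(-16276) = 6035 + 16276 = 22311)
b = -1/276 (b = 1/(11862 + (4354 - 16492)) = 1/(11862 - 12138) = 1/(-276) = -1/276 ≈ -0.0036232)
(1/14102 + b) + q = (1/14102 - 1/276) + 22311 = -6913/1946076 + 22311 = 43418894723/1946076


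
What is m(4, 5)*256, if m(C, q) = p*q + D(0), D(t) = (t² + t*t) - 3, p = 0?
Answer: -768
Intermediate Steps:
D(t) = -3 + 2*t² (D(t) = (t² + t²) - 3 = 2*t² - 3 = -3 + 2*t²)
m(C, q) = -3 (m(C, q) = 0*q + (-3 + 2*0²) = 0 + (-3 + 2*0) = 0 + (-3 + 0) = 0 - 3 = -3)
m(4, 5)*256 = -3*256 = -768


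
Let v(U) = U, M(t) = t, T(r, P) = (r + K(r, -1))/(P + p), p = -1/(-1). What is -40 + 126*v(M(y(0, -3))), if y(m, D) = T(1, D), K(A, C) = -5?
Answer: 212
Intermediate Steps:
p = 1 (p = -1*(-1) = 1)
T(r, P) = (-5 + r)/(1 + P) (T(r, P) = (r - 5)/(P + 1) = (-5 + r)/(1 + P))
y(m, D) = -4/(1 + D) (y(m, D) = (-5 + 1)/(1 + D) = -4/(1 + D))
-40 + 126*v(M(y(0, -3))) = -40 + 126*(-4/(1 - 3)) = -40 + 126*(-4/(-2)) = -40 + 126*(-4*(-½)) = -40 + 126*2 = -40 + 252 = 212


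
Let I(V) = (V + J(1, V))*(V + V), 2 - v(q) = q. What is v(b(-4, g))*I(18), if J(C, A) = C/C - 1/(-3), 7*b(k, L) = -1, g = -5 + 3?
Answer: 10440/7 ≈ 1491.4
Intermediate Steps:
g = -2
b(k, L) = -⅐ (b(k, L) = (⅐)*(-1) = -⅐)
J(C, A) = 4/3 (J(C, A) = 1 - 1*(-⅓) = 1 + ⅓ = 4/3)
v(q) = 2 - q
I(V) = 2*V*(4/3 + V) (I(V) = (V + 4/3)*(V + V) = (4/3 + V)*(2*V) = 2*V*(4/3 + V))
v(b(-4, g))*I(18) = (2 - 1*(-⅐))*((⅔)*18*(4 + 3*18)) = (2 + ⅐)*((⅔)*18*(4 + 54)) = 15*((⅔)*18*58)/7 = (15/7)*696 = 10440/7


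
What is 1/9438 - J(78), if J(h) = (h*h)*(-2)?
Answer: 114841585/9438 ≈ 12168.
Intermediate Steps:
J(h) = -2*h**2 (J(h) = h**2*(-2) = -2*h**2)
1/9438 - J(78) = 1/9438 - (-2)*78**2 = 1/9438 - (-2)*6084 = 1/9438 - 1*(-12168) = 1/9438 + 12168 = 114841585/9438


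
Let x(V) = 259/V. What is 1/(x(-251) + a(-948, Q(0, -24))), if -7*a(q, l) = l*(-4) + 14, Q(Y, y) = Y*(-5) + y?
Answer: -1757/29423 ≈ -0.059715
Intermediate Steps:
Q(Y, y) = y - 5*Y (Q(Y, y) = -5*Y + y = y - 5*Y)
a(q, l) = -2 + 4*l/7 (a(q, l) = -(l*(-4) + 14)/7 = -(-4*l + 14)/7 = -(14 - 4*l)/7 = -2 + 4*l/7)
1/(x(-251) + a(-948, Q(0, -24))) = 1/(259/(-251) + (-2 + 4*(-24 - 5*0)/7)) = 1/(259*(-1/251) + (-2 + 4*(-24 + 0)/7)) = 1/(-259/251 + (-2 + (4/7)*(-24))) = 1/(-259/251 + (-2 - 96/7)) = 1/(-259/251 - 110/7) = 1/(-29423/1757) = -1757/29423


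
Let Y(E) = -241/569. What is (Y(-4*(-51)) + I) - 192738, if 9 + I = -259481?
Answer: -257317973/569 ≈ -4.5223e+5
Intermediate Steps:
I = -259490 (I = -9 - 259481 = -259490)
Y(E) = -241/569 (Y(E) = -241*1/569 = -241/569)
(Y(-4*(-51)) + I) - 192738 = (-241/569 - 259490) - 192738 = -147650051/569 - 192738 = -257317973/569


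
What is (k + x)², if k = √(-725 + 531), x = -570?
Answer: (570 - I*√194)² ≈ 3.2471e+5 - 15878.0*I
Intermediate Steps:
k = I*√194 (k = √(-194) = I*√194 ≈ 13.928*I)
(k + x)² = (I*√194 - 570)² = (-570 + I*√194)²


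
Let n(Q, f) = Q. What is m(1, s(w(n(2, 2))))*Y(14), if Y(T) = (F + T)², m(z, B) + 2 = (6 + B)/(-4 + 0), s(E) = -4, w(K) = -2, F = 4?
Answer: -810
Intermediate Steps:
m(z, B) = -7/2 - B/4 (m(z, B) = -2 + (6 + B)/(-4 + 0) = -2 + (6 + B)/(-4) = -2 + (6 + B)*(-¼) = -2 + (-3/2 - B/4) = -7/2 - B/4)
Y(T) = (4 + T)²
m(1, s(w(n(2, 2))))*Y(14) = (-7/2 - ¼*(-4))*(4 + 14)² = (-7/2 + 1)*18² = -5/2*324 = -810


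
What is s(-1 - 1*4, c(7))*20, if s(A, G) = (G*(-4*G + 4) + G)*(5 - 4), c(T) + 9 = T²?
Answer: -124000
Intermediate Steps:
c(T) = -9 + T²
s(A, G) = G + G*(4 - 4*G) (s(A, G) = (G*(4 - 4*G) + G)*1 = (G + G*(4 - 4*G))*1 = G + G*(4 - 4*G))
s(-1 - 1*4, c(7))*20 = ((-9 + 7²)*(5 - 4*(-9 + 7²)))*20 = ((-9 + 49)*(5 - 4*(-9 + 49)))*20 = (40*(5 - 4*40))*20 = (40*(5 - 160))*20 = (40*(-155))*20 = -6200*20 = -124000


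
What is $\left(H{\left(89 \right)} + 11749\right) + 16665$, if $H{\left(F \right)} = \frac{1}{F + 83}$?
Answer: $\frac{4887209}{172} \approx 28414.0$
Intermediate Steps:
$H{\left(F \right)} = \frac{1}{83 + F}$
$\left(H{\left(89 \right)} + 11749\right) + 16665 = \left(\frac{1}{83 + 89} + 11749\right) + 16665 = \left(\frac{1}{172} + 11749\right) + 16665 = \frac{2020829}{172} + 16665 = \frac{4887209}{172}$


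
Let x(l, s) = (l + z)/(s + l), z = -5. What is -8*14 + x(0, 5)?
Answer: -113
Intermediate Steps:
x(l, s) = (-5 + l)/(l + s) (x(l, s) = (l - 5)/(s + l) = (-5 + l)/(l + s))
-8*14 + x(0, 5) = -8*14 + (-5 + 0)/(0 + 5) = -112 - 5/5 = -112 + (1/5)*(-5) = -112 - 1 = -113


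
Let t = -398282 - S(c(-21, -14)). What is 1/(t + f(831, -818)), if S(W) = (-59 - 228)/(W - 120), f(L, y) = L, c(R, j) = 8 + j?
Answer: -18/7154159 ≈ -2.5160e-6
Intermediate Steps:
S(W) = -287/(-120 + W)
t = -7169117/18 (t = -398282 - (-287)/(-120 + (8 - 14)) = -398282 - (-287)/(-120 - 6) = -398282 - (-287)/(-126) = -398282 - (-287)*(-1)/126 = -398282 - 1*41/18 = -398282 - 41/18 = -7169117/18 ≈ -3.9828e+5)
1/(t + f(831, -818)) = 1/(-7169117/18 + 831) = 1/(-7154159/18) = -18/7154159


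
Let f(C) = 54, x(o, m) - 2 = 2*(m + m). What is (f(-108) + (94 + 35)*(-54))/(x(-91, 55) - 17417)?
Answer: 6912/17195 ≈ 0.40198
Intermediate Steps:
x(o, m) = 2 + 4*m (x(o, m) = 2 + 2*(m + m) = 2 + 2*(2*m) = 2 + 4*m)
(f(-108) + (94 + 35)*(-54))/(x(-91, 55) - 17417) = (54 + (94 + 35)*(-54))/((2 + 4*55) - 17417) = (54 + 129*(-54))/((2 + 220) - 17417) = (54 - 6966)/(222 - 17417) = -6912/(-17195) = -6912*(-1/17195) = 6912/17195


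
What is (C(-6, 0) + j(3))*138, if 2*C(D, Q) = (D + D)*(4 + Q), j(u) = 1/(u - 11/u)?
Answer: -3519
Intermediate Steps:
C(D, Q) = D*(4 + Q) (C(D, Q) = ((D + D)*(4 + Q))/2 = ((2*D)*(4 + Q))/2 = (2*D*(4 + Q))/2 = D*(4 + Q))
(C(-6, 0) + j(3))*138 = (-6*(4 + 0) + 3/(-11 + 3²))*138 = (-6*4 + 3/(-11 + 9))*138 = (-24 + 3/(-2))*138 = (-24 + 3*(-½))*138 = (-24 - 3/2)*138 = -51/2*138 = -3519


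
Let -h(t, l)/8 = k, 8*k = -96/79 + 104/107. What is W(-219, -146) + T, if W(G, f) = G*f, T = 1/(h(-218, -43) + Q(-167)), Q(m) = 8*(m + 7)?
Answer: 345887817163/10817784 ≈ 31974.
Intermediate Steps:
k = -257/8453 (k = (-96/79 + 104/107)/8 = (1/8)*(-2056/8453) = -257/8453 ≈ -0.030403)
h(t, l) = 2056/8453 (h(t, l) = -8*(-257/8453) = 2056/8453)
Q(m) = 56 + 8*m (Q(m) = 8*(7 + m) = 56 + 8*m)
T = -8453/10817784 (T = 1/(2056/8453 + (56 + 8*(-167))) = 1/(2056/8453 + (56 - 1336)) = 1/(2056/8453 - 1280) = 1/(-10817784/8453) = -8453/10817784 ≈ -0.00078140)
W(-219, -146) + T = -219*(-146) - 8453/10817784 = 31974 - 8453/10817784 = 345887817163/10817784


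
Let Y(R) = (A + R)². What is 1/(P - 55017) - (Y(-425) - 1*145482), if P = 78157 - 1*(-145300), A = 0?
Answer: -5919486919/168440 ≈ -35143.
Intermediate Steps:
P = 223457 (P = 78157 + 145300 = 223457)
Y(R) = R² (Y(R) = (0 + R)² = R²)
1/(P - 55017) - (Y(-425) - 1*145482) = 1/(223457 - 55017) - ((-425)² - 1*145482) = 1/168440 - (180625 - 145482) = 1/168440 - 1*35143 = 1/168440 - 35143 = -5919486919/168440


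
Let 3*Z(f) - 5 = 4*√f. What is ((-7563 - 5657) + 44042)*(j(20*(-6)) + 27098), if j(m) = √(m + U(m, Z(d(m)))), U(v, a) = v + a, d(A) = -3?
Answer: 835214556 + 10274*√(-2145 + 12*I*√3) ≈ 8.3522e+8 + 4.7584e+5*I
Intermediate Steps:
Z(f) = 5/3 + 4*√f/3 (Z(f) = 5/3 + (4*√f)/3 = 5/3 + 4*√f/3)
U(v, a) = a + v
j(m) = √(5/3 + 2*m + 4*I*√3/3) (j(m) = √(m + ((5/3 + 4*√(-3)/3) + m)) = √(m + ((5/3 + 4*(I*√3)/3) + m)) = √(m + ((5/3 + 4*I*√3/3) + m)) = √(m + (5/3 + m + 4*I*√3/3)) = √(5/3 + 2*m + 4*I*√3/3))
((-7563 - 5657) + 44042)*(j(20*(-6)) + 27098) = ((-7563 - 5657) + 44042)*(√(15 + 18*(20*(-6)) + 12*I*√3)/3 + 27098) = (-13220 + 44042)*(√(15 + 18*(-120) + 12*I*√3)/3 + 27098) = 30822*(√(15 - 2160 + 12*I*√3)/3 + 27098) = 30822*(√(-2145 + 12*I*√3)/3 + 27098) = 30822*(27098 + √(-2145 + 12*I*√3)/3) = 835214556 + 10274*√(-2145 + 12*I*√3)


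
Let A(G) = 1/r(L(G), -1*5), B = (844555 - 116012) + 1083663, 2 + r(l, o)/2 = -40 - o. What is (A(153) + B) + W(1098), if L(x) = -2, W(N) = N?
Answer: 134184495/74 ≈ 1.8133e+6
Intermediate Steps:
r(l, o) = -84 - 2*o (r(l, o) = -4 + 2*(-40 - o) = -4 + (-80 - 2*o) = -84 - 2*o)
B = 1812206 (B = 728543 + 1083663 = 1812206)
A(G) = -1/74 (A(G) = 1/(-84 - (-2)*5) = 1/(-84 - 2*(-5)) = 1/(-84 + 10) = 1/(-74) = -1/74)
(A(153) + B) + W(1098) = (-1/74 + 1812206) + 1098 = 134103243/74 + 1098 = 134184495/74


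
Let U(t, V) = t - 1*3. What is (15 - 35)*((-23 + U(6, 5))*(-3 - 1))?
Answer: -1600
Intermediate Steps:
U(t, V) = -3 + t (U(t, V) = t - 3 = -3 + t)
(15 - 35)*((-23 + U(6, 5))*(-3 - 1)) = (15 - 35)*((-23 + (-3 + 6))*(-3 - 1)) = -20*(-23 + 3)*(-4) = -(-400)*(-4) = -20*80 = -1600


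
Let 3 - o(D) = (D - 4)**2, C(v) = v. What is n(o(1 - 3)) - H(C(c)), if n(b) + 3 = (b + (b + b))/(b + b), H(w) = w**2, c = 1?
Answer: -5/2 ≈ -2.5000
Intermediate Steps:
o(D) = 3 - (-4 + D)**2 (o(D) = 3 - (D - 4)**2 = 3 - (-4 + D)**2)
n(b) = -3/2 (n(b) = -3 + (b + (b + b))/(b + b) = -3 + (b + 2*b)/((2*b)) = -3 + (3*b)*(1/(2*b)) = -3 + 3/2 = -3/2)
n(o(1 - 3)) - H(C(c)) = -3/2 - 1*1**2 = -3/2 - 1*1 = -3/2 - 1 = -5/2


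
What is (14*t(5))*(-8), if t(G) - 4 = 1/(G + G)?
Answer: -2296/5 ≈ -459.20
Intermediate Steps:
t(G) = 4 + 1/(2*G) (t(G) = 4 + 1/(G + G) = 4 + 1/(2*G))
(14*t(5))*(-8) = (14*(4 + (½)/5))*(-8) = (14*(4 + (½)*(⅕)))*(-8) = (14*(4 + ⅒))*(-8) = (14*(41/10))*(-8) = (287/5)*(-8) = -2296/5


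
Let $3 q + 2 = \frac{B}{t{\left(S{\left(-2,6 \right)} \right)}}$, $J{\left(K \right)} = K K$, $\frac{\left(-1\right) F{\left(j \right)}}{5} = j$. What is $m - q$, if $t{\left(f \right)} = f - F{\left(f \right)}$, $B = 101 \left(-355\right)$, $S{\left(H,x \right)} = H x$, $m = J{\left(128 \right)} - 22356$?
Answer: $- \frac{1325663}{216} \approx -6137.3$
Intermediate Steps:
$F{\left(j \right)} = - 5 j$
$J{\left(K \right)} = K^{2}$
$m = -5972$ ($m = 128^{2} - 22356 = 16384 - 22356 = -5972$)
$B = -35855$
$t{\left(f \right)} = 6 f$ ($t{\left(f \right)} = f - - 5 f = f + 5 f = 6 f$)
$q = \frac{35711}{216}$ ($q = - \frac{2}{3} + \frac{\left(-35855\right) \frac{1}{6 \left(\left(-2\right) 6\right)}}{3} = - \frac{2}{3} + \frac{\left(-35855\right) \frac{1}{6 \left(-12\right)}}{3} = - \frac{2}{3} + \frac{\left(-35855\right) \frac{1}{-72}}{3} = - \frac{2}{3} + \frac{\left(-35855\right) \left(- \frac{1}{72}\right)}{3} = - \frac{2}{3} + \frac{1}{3} \cdot \frac{35855}{72} = - \frac{2}{3} + \frac{35855}{216} = \frac{35711}{216} \approx 165.33$)
$m - q = -5972 - \frac{35711}{216} = - \frac{1325663}{216}$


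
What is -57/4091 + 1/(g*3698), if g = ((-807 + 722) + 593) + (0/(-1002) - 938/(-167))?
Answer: -18079275167/1297633502932 ≈ -0.013932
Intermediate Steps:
g = 85774/167 (g = (-85 + 593) + (0*(-1/1002) - 938*(-1/167)) = 508 + (0 + 938/167) = 508 + 938/167 = 85774/167 ≈ 513.62)
-57/4091 + 1/(g*3698) = -57/4091 + 1/((85774/167)*3698) = -57*1/4091 + (167/85774)*(1/3698) = -57/4091 + 167/317192252 = -18079275167/1297633502932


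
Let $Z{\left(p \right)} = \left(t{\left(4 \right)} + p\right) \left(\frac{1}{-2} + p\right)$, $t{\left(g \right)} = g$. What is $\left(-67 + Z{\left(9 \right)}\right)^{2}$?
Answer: $\frac{7569}{4} \approx 1892.3$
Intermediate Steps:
$Z{\left(p \right)} = \left(4 + p\right) \left(- \frac{1}{2} + p\right)$ ($Z{\left(p \right)} = \left(4 + p\right) \left(\frac{1}{-2} + p\right) = \left(4 + p\right) \left(- \frac{1}{2} + p\right)$)
$\left(-67 + Z{\left(9 \right)}\right)^{2} = \left(-67 + \left(-2 + 9^{2} + \frac{7}{2} \cdot 9\right)\right)^{2} = \left(-67 + \left(-2 + 81 + \frac{63}{2}\right)\right)^{2} = \left(-67 + \frac{221}{2}\right)^{2} = \left(\frac{87}{2}\right)^{2} = \frac{7569}{4}$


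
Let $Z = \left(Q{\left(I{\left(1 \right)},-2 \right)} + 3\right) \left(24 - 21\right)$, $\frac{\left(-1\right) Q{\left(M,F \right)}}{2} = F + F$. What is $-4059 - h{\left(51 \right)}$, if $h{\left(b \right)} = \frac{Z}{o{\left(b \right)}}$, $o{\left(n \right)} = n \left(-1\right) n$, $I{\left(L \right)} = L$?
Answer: $- \frac{3519142}{867} \approx -4059.0$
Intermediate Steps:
$Q{\left(M,F \right)} = - 4 F$ ($Q{\left(M,F \right)} = - 2 \left(F + F\right) = - 2 \cdot 2 F = - 4 F$)
$o{\left(n \right)} = - n^{2}$ ($o{\left(n \right)} = - n n = - n^{2}$)
$Z = 33$ ($Z = \left(\left(-4\right) \left(-2\right) + 3\right) \left(24 - 21\right) = \left(8 + 3\right) 3 = 11 \cdot 3 = 33$)
$h{\left(b \right)} = - \frac{33}{b^{2}}$ ($h{\left(b \right)} = \frac{33}{\left(-1\right) b^{2}} = 33 \left(- \frac{1}{b^{2}}\right) = - \frac{33}{b^{2}}$)
$-4059 - h{\left(51 \right)} = -4059 - - \frac{33}{2601} = -4059 - \left(-33\right) \frac{1}{2601} = -4059 - - \frac{11}{867} = -4059 + \frac{11}{867} = - \frac{3519142}{867}$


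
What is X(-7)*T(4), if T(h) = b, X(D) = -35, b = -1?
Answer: 35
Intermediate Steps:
T(h) = -1
X(-7)*T(4) = -35*(-1) = 35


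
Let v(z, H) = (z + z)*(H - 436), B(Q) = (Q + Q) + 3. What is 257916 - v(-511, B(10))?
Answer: -164170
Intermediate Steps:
B(Q) = 3 + 2*Q (B(Q) = 2*Q + 3 = 3 + 2*Q)
v(z, H) = 2*z*(-436 + H) (v(z, H) = (2*z)*(-436 + H) = 2*z*(-436 + H))
257916 - v(-511, B(10)) = 257916 - 2*(-511)*(-436 + (3 + 2*10)) = 257916 - 2*(-511)*(-436 + (3 + 20)) = 257916 - 2*(-511)*(-436 + 23) = 257916 - 2*(-511)*(-413) = 257916 - 1*422086 = 257916 - 422086 = -164170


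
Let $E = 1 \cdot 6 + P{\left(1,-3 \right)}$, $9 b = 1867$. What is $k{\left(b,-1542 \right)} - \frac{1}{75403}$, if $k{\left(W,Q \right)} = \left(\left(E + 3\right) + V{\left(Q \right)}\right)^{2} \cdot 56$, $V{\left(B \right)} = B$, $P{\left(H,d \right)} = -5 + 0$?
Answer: $\frac{9988248140191}{75403} \approx 1.3246 \cdot 10^{8}$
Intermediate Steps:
$b = \frac{1867}{9}$ ($b = \frac{1}{9} \cdot 1867 = \frac{1867}{9} \approx 207.44$)
$P{\left(H,d \right)} = -5$
$E = 1$ ($E = 1 \cdot 6 - 5 = 6 - 5 = 1$)
$k{\left(W,Q \right)} = 56 \left(4 + Q\right)^{2}$ ($k{\left(W,Q \right)} = \left(\left(1 + 3\right) + Q\right)^{2} \cdot 56 = \left(4 + Q\right)^{2} \cdot 56 = 56 \left(4 + Q\right)^{2}$)
$k{\left(b,-1542 \right)} - \frac{1}{75403} = 56 \left(4 - 1542\right)^{2} - \frac{1}{75403} = 56 \left(-1538\right)^{2} - \frac{1}{75403} = 56 \cdot 2365444 - \frac{1}{75403} = 132464864 - \frac{1}{75403} = \frac{9988248140191}{75403}$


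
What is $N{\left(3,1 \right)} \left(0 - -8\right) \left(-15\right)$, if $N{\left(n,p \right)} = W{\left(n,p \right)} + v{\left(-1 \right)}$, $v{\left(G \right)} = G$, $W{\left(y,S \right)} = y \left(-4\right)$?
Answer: $1560$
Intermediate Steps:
$W{\left(y,S \right)} = - 4 y$
$N{\left(n,p \right)} = -1 - 4 n$ ($N{\left(n,p \right)} = - 4 n - 1 = -1 - 4 n$)
$N{\left(3,1 \right)} \left(0 - -8\right) \left(-15\right) = \left(-1 - 12\right) \left(0 - -8\right) \left(-15\right) = \left(-1 - 12\right) \left(0 + 8\right) \left(-15\right) = \left(-13\right) 8 \left(-15\right) = \left(-104\right) \left(-15\right) = 1560$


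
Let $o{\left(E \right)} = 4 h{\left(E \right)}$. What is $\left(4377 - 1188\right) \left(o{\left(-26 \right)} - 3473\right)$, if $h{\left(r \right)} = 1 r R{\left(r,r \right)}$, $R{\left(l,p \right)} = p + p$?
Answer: $6170715$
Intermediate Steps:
$R{\left(l,p \right)} = 2 p$
$h{\left(r \right)} = 2 r^{2}$ ($h{\left(r \right)} = 1 r 2 r = r 2 r = 2 r^{2}$)
$o{\left(E \right)} = 8 E^{2}$ ($o{\left(E \right)} = 4 \cdot 2 E^{2} = 8 E^{2}$)
$\left(4377 - 1188\right) \left(o{\left(-26 \right)} - 3473\right) = \left(4377 - 1188\right) \left(8 \left(-26\right)^{2} - 3473\right) = 3189 \left(8 \cdot 676 - 3473\right) = 3189 \left(5408 - 3473\right) = 3189 \cdot 1935 = 6170715$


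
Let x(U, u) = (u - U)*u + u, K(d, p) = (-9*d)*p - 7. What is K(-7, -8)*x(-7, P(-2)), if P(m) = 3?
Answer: -16863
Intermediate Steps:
K(d, p) = -7 - 9*d*p (K(d, p) = -9*d*p - 7 = -7 - 9*d*p)
x(U, u) = u + u*(u - U) (x(U, u) = u*(u - U) + u = u + u*(u - U))
K(-7, -8)*x(-7, P(-2)) = (-7 - 9*(-7)*(-8))*(3*(1 + 3 - 1*(-7))) = (-7 - 504)*(3*(1 + 3 + 7)) = -1533*11 = -511*33 = -16863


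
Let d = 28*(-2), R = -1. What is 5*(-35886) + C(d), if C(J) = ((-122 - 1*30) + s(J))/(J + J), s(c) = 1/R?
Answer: -20096007/112 ≈ -1.7943e+5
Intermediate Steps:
d = -56
s(c) = -1 (s(c) = 1/(-1) = -1)
C(J) = -153/(2*J) (C(J) = ((-122 - 1*30) - 1)/(J + J) = ((-122 - 30) - 1)/((2*J)) = (-152 - 1)*(1/(2*J)) = -153/(2*J))
5*(-35886) + C(d) = 5*(-35886) - 153/2/(-56) = -179430 - 153/2*(-1/56) = -179430 + 153/112 = -20096007/112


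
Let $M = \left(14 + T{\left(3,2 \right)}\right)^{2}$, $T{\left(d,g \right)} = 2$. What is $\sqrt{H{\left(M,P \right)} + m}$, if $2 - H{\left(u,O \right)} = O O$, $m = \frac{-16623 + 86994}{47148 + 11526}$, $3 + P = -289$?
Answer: $\frac{i \sqrt{665582983538}}{2794} \approx 291.99 i$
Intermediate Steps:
$M = 256$ ($M = \left(14 + 2\right)^{2} = 16^{2} = 256$)
$P = -292$ ($P = -3 - 289 = -292$)
$m = \frac{3351}{2794}$ ($m = \frac{70371}{58674} = 70371 \cdot \frac{1}{58674} = \frac{3351}{2794} \approx 1.1994$)
$H{\left(u,O \right)} = 2 - O^{2}$ ($H{\left(u,O \right)} = 2 - O O = 2 - O^{2}$)
$\sqrt{H{\left(M,P \right)} + m} = \sqrt{\left(2 - \left(-292\right)^{2}\right) + \frac{3351}{2794}} = \sqrt{\left(2 - 85264\right) + \frac{3351}{2794}} = \sqrt{-85262 + \frac{3351}{2794}} = \sqrt{- \frac{238218677}{2794}} = \frac{i \sqrt{665582983538}}{2794}$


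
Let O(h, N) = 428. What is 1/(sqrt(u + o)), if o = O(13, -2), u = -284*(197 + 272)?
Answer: -I*sqrt(922)/11064 ≈ -0.0027444*I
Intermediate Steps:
u = -133196 (u = -284*469 = -133196)
o = 428
1/(sqrt(u + o)) = 1/(sqrt(-133196 + 428)) = 1/(sqrt(-132768)) = 1/(12*I*sqrt(922)) = -I*sqrt(922)/11064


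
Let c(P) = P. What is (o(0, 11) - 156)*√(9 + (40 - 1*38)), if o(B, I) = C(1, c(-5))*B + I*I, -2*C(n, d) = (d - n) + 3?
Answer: -35*√11 ≈ -116.08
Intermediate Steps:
C(n, d) = -3/2 + n/2 - d/2 (C(n, d) = -((d - n) + 3)/2 = -(3 + d - n)/2 = -3/2 + n/2 - d/2)
o(B, I) = I² + 3*B/2 (o(B, I) = (-3/2 + (½)*1 - ½*(-5))*B + I*I = (-3/2 + ½ + 5/2)*B + I² = 3*B/2 + I² = I² + 3*B/2)
(o(0, 11) - 156)*√(9 + (40 - 1*38)) = ((11² + (3/2)*0) - 156)*√(9 + (40 - 1*38)) = ((121 + 0) - 156)*√(9 + (40 - 38)) = (121 - 156)*√(9 + 2) = -35*√11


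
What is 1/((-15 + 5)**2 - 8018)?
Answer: -1/7918 ≈ -0.00012629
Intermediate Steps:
1/((-15 + 5)**2 - 8018) = 1/((-10)**2 - 8018) = 1/(100 - 8018) = 1/(-7918) = -1/7918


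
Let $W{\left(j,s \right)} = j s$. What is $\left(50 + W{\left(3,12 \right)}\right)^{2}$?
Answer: $7396$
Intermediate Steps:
$\left(50 + W{\left(3,12 \right)}\right)^{2} = \left(50 + 3 \cdot 12\right)^{2} = \left(50 + 36\right)^{2} = 86^{2} = 7396$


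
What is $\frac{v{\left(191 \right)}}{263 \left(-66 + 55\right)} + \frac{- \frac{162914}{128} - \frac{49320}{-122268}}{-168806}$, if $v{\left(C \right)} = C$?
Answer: $- \frac{1693137742677}{28950439669888} \approx -0.058484$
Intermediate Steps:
$\frac{v{\left(191 \right)}}{263 \left(-66 + 55\right)} + \frac{- \frac{162914}{128} - \frac{49320}{-122268}}{-168806} = \frac{191}{263 \left(-66 + 55\right)} + \frac{- \frac{162914}{128} - \frac{49320}{-122268}}{-168806} = \frac{191}{263 \left(-11\right)} + \left(\left(-162914\right) \frac{1}{128} - - \frac{4110}{10189}\right) \left(- \frac{1}{168806}\right) = \frac{191}{-2893} + \left(- \frac{81457}{64} + \frac{4110}{10189}\right) \left(- \frac{1}{168806}\right) = 191 \left(- \frac{1}{2893}\right) - - \frac{829702333}{110077717376} = - \frac{191}{2893} + \frac{829702333}{110077717376} = - \frac{1693137742677}{28950439669888}$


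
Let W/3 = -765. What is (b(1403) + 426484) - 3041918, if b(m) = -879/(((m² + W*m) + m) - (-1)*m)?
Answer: -3265813971901/1248670 ≈ -2.6154e+6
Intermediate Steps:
W = -2295 (W = 3*(-765) = -2295)
b(m) = -879/(m² - 2293*m) (b(m) = -879/(((m² - 2295*m) + m) - (-1)*m) = -879/((m² - 2294*m) + m) = -879/(m² - 2293*m))
(b(1403) + 426484) - 3041918 = (-879/(1403*(-2293 + 1403)) + 426484) - 3041918 = (-879*1/1403/(-890) + 426484) - 3041918 = (-879*1/1403*(-1/890) + 426484) - 3041918 = (879/1248670 + 426484) - 3041918 = 532537777159/1248670 - 3041918 = -3265813971901/1248670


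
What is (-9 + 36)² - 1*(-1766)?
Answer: 2495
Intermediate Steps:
(-9 + 36)² - 1*(-1766) = 27² + 1766 = 729 + 1766 = 2495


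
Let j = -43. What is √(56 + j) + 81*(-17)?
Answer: -1377 + √13 ≈ -1373.4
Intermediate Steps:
√(56 + j) + 81*(-17) = √(56 - 43) + 81*(-17) = √13 - 1377 = -1377 + √13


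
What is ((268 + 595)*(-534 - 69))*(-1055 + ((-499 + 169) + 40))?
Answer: 699923205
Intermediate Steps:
((268 + 595)*(-534 - 69))*(-1055 + ((-499 + 169) + 40)) = (863*(-603))*(-1055 + (-330 + 40)) = -520389*(-1055 - 290) = -520389*(-1345) = 699923205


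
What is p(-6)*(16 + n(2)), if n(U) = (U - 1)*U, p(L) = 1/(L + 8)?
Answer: 9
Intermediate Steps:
p(L) = 1/(8 + L)
n(U) = U*(-1 + U) (n(U) = (-1 + U)*U = U*(-1 + U))
p(-6)*(16 + n(2)) = (16 + 2*(-1 + 2))/(8 - 6) = (16 + 2*1)/2 = (16 + 2)/2 = (1/2)*18 = 9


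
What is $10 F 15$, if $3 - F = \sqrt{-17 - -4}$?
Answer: $450 - 150 i \sqrt{13} \approx 450.0 - 540.83 i$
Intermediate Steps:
$F = 3 - i \sqrt{13}$ ($F = 3 - \sqrt{-17 - -4} = 3 - \sqrt{-17 + 4} = 3 - \sqrt{-13} = 3 - i \sqrt{13} \approx 3.0 - 3.6056 i$)
$10 F 15 = 10 \left(3 - i \sqrt{13}\right) 15 = \left(30 - 10 i \sqrt{13}\right) 15 = 450 - 150 i \sqrt{13}$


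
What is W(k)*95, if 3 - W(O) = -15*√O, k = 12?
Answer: 285 + 2850*√3 ≈ 5221.3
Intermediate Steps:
W(O) = 3 + 15*√O (W(O) = 3 - (-15)*√O = 3 + 15*√O)
W(k)*95 = (3 + 15*√12)*95 = (3 + 15*(2*√3))*95 = (3 + 30*√3)*95 = 285 + 2850*√3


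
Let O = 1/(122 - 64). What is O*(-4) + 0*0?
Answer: -2/29 ≈ -0.068966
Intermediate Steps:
O = 1/58 ≈ 0.017241
O*(-4) + 0*0 = (1/58)*(-4) + 0*0 = -2/29 + 0 = -2/29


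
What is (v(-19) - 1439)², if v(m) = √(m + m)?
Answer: (1439 - I*√38)² ≈ 2.0707e+6 - 1.774e+4*I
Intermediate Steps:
v(m) = √2*√m (v(m) = √(2*m) = √2*√m)
(v(-19) - 1439)² = (√2*√(-19) - 1439)² = (√2*(I*√19) - 1439)² = (I*√38 - 1439)² = (-1439 + I*√38)²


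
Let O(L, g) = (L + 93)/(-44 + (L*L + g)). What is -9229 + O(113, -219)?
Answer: -57708834/6253 ≈ -9229.0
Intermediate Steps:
O(L, g) = (93 + L)/(-44 + g + L²) (O(L, g) = (93 + L)/(-44 + (L² + g)) = (93 + L)/(-44 + (g + L²)) = (93 + L)/(-44 + g + L²))
-9229 + O(113, -219) = -9229 + (93 + 113)/(-44 - 219 + 113²) = -9229 + 206/(-44 - 219 + 12769) = -9229 + 206/12506 = -9229 + (1/12506)*206 = -9229 + 103/6253 = -57708834/6253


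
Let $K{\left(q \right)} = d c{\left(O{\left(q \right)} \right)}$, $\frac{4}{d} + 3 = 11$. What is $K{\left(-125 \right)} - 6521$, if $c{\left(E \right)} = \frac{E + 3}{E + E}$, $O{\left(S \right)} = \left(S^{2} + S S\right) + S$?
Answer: $- \frac{67652781}{10375} \approx -6520.8$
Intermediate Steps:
$d = \frac{1}{2}$ ($d = \frac{4}{-3 + 11} = \frac{4}{8} = 4 \cdot \frac{1}{8} = \frac{1}{2} \approx 0.5$)
$O{\left(S \right)} = S + 2 S^{2}$ ($O{\left(S \right)} = \left(S^{2} + S^{2}\right) + S = 2 S^{2} + S = S + 2 S^{2}$)
$c{\left(E \right)} = \frac{3 + E}{2 E}$
$K{\left(q \right)} = \frac{3 + q \left(1 + 2 q\right)}{4 q \left(1 + 2 q\right)}$ ($K{\left(q \right)} = \frac{\frac{1}{2} \frac{1}{q \left(1 + 2 q\right)} \left(3 + q \left(1 + 2 q\right)\right)}{2} = \frac{\frac{1}{2} \frac{1}{q} \frac{1}{1 + 2 q} \left(3 + q \left(1 + 2 q\right)\right)}{2} = \frac{3 + q \left(1 + 2 q\right)}{4 q \left(1 + 2 q\right)}$)
$K{\left(-125 \right)} - 6521 = \frac{3 - 125 \left(1 + 2 \left(-125\right)\right)}{4 \left(-125\right) \left(1 + 2 \left(-125\right)\right)} - 6521 = \frac{1}{4} \left(- \frac{1}{125}\right) \frac{1}{1 - 250} \left(3 - 125 \left(1 - 250\right)\right) - 6521 = \frac{1}{4} \left(- \frac{1}{125}\right) \frac{1}{-249} \left(3 - -31125\right) - 6521 = \frac{1}{4} \left(- \frac{1}{125}\right) \left(- \frac{1}{249}\right) \left(3 + 31125\right) - 6521 = \frac{1}{4} \left(- \frac{1}{125}\right) \left(- \frac{1}{249}\right) 31128 - 6521 = \frac{2594}{10375} - 6521 = - \frac{67652781}{10375}$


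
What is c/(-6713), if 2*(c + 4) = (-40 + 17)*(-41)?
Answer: -935/13426 ≈ -0.069641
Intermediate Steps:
c = 935/2 (c = -4 + ((-40 + 17)*(-41))/2 = -4 + (-23*(-41))/2 = -4 + (½)*943 = -4 + 943/2 = 935/2 ≈ 467.50)
c/(-6713) = (935/2)/(-6713) = (935/2)*(-1/6713) = -935/13426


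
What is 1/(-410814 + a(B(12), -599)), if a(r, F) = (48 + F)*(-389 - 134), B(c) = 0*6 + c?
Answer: -1/122641 ≈ -8.1539e-6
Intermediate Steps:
B(c) = c (B(c) = 0 + c = c)
a(r, F) = -25104 - 523*F (a(r, F) = (48 + F)*(-523) = -25104 - 523*F)
1/(-410814 + a(B(12), -599)) = 1/(-410814 + (-25104 - 523*(-599))) = 1/(-410814 + (-25104 + 313277)) = 1/(-410814 + 288173) = 1/(-122641) = -1/122641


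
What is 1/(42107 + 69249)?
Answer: 1/111356 ≈ 8.9802e-6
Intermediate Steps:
1/(42107 + 69249) = 1/111356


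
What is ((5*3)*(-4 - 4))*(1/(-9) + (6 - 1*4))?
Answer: -680/3 ≈ -226.67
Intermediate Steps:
((5*3)*(-4 - 4))*(1/(-9) + (6 - 1*4)) = (15*(-8))*(-1/9 + (6 - 4)) = -120*(-1/9 + 2) = -120*17/9 = -680/3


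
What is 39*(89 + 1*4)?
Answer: 3627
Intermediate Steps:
39*(89 + 1*4) = 39*(89 + 4) = 39*93 = 3627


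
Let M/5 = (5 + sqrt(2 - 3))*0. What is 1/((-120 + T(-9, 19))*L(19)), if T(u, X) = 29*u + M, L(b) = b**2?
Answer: -1/137541 ≈ -7.2706e-6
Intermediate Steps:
M = 0 (M = 5*((5 + sqrt(2 - 3))*0) = 5*((5 + sqrt(-1))*0) = 5*((5 + I)*0) = 5*0 = 0)
T(u, X) = 29*u (T(u, X) = 29*u + 0 = 29*u)
1/((-120 + T(-9, 19))*L(19)) = 1/((-120 + 29*(-9))*(19**2)) = 1/(-120 - 261*361) = (1/361)/(-381) = -1/381*1/361 = -1/137541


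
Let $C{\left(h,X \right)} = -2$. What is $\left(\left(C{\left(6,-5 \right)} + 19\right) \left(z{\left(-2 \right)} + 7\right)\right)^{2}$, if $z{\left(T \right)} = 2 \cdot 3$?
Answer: $48841$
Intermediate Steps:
$z{\left(T \right)} = 6$
$\left(\left(C{\left(6,-5 \right)} + 19\right) \left(z{\left(-2 \right)} + 7\right)\right)^{2} = \left(\left(-2 + 19\right) \left(6 + 7\right)\right)^{2} = \left(17 \cdot 13\right)^{2} = 221^{2} = 48841$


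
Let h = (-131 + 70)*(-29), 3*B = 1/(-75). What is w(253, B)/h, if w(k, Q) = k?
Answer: 253/1769 ≈ 0.14302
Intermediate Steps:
B = -1/225 (B = (⅓)/(-75) = (⅓)*(-1/75) = -1/225 ≈ -0.0044444)
h = 1769 (h = -61*(-29) = 1769)
w(253, B)/h = 253/1769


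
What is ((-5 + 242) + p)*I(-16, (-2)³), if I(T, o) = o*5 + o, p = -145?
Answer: -4416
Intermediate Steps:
I(T, o) = 6*o (I(T, o) = 5*o + o = 6*o)
((-5 + 242) + p)*I(-16, (-2)³) = ((-5 + 242) - 145)*(6*(-2)³) = (237 - 145)*(6*(-8)) = 92*(-48) = -4416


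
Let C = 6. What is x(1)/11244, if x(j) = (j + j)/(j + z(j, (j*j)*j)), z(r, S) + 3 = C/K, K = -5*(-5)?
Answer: -25/247368 ≈ -0.00010106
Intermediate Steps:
K = 25
z(r, S) = -69/25 (z(r, S) = -3 + 6/25 = -69/25)
x(j) = 2*j/(-69/25 + j) (x(j) = (j + j)/(j - 69/25) = (2*j)/(-69/25 + j) = 2*j/(-69/25 + j))
x(1)/11244 = (50*1/(-69 + 25*1))/11244 = (50*1/(-69 + 25))*(1/11244) = (50*1/(-44))*(1/11244) = (50*1*(-1/44))*(1/11244) = -25/22*1/11244 = -25/247368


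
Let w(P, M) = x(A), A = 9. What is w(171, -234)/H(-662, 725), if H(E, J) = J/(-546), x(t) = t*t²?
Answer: -398034/725 ≈ -549.01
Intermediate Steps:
x(t) = t³
w(P, M) = 729 (w(P, M) = 9³ = 729)
H(E, J) = -J/546 (H(E, J) = J*(-1/546) = -J/546)
w(171, -234)/H(-662, 725) = 729/((-1/546*725)) = 729/(-725/546) = 729*(-546/725) = -398034/725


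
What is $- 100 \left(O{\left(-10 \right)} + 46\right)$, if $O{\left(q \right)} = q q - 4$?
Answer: $-14200$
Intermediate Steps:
$O{\left(q \right)} = -4 + q^{2}$ ($O{\left(q \right)} = q^{2} - 4 = -4 + q^{2}$)
$- 100 \left(O{\left(-10 \right)} + 46\right) = - 100 \left(\left(-4 + \left(-10\right)^{2}\right) + 46\right) = - 100 \left(\left(-4 + 100\right) + 46\right) = - 100 \left(96 + 46\right) = \left(-100\right) 142 = -14200$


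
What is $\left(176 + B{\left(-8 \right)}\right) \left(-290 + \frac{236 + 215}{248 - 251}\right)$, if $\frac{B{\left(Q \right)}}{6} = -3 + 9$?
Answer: $- \frac{280052}{3} \approx -93351.0$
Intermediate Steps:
$B{\left(Q \right)} = 36$ ($B{\left(Q \right)} = 6 \left(-3 + 9\right) = 6 \cdot 6 = 36$)
$\left(176 + B{\left(-8 \right)}\right) \left(-290 + \frac{236 + 215}{248 - 251}\right) = \left(176 + 36\right) \left(-290 + \frac{236 + 215}{248 - 251}\right) = 212 \left(-290 + \frac{451}{-3}\right) = 212 \left(-290 + 451 \left(- \frac{1}{3}\right)\right) = 212 \left(-290 - \frac{451}{3}\right) = 212 \left(- \frac{1321}{3}\right) = - \frac{280052}{3}$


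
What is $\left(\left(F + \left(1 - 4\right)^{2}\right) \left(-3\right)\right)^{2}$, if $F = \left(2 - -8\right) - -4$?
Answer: $4761$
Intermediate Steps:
$F = 14$ ($F = \left(2 + 8\right) + 4 = 10 + 4 = 14$)
$\left(\left(F + \left(1 - 4\right)^{2}\right) \left(-3\right)\right)^{2} = \left(\left(14 + \left(1 - 4\right)^{2}\right) \left(-3\right)\right)^{2} = \left(\left(14 + \left(-3\right)^{2}\right) \left(-3\right)\right)^{2} = \left(\left(14 + 9\right) \left(-3\right)\right)^{2} = \left(23 \left(-3\right)\right)^{2} = \left(-69\right)^{2} = 4761$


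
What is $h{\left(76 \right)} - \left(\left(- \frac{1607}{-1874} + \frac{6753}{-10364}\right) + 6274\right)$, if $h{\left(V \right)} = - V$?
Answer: $- \frac{61667281713}{9711068} \approx -6350.2$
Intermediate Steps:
$h{\left(76 \right)} - \left(\left(- \frac{1607}{-1874} + \frac{6753}{-10364}\right) + 6274\right) = \left(-1\right) 76 - \left(\left(- \frac{1607}{-1874} + \frac{6753}{-10364}\right) + 6274\right) = -76 - \left(\left(\left(-1607\right) \left(- \frac{1}{1874}\right) + 6753 \left(- \frac{1}{10364}\right)\right) + 6274\right) = -76 - \left(\left(\frac{1607}{1874} - \frac{6753}{10364}\right) + 6274\right) = -76 - \left(\frac{1999913}{9711068} + 6274\right) = -76 - \frac{60929240545}{9711068} = - \frac{61667281713}{9711068}$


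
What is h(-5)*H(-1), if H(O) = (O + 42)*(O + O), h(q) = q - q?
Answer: 0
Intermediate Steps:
h(q) = 0
H(O) = 2*O*(42 + O) (H(O) = (42 + O)*(2*O) = 2*O*(42 + O))
h(-5)*H(-1) = 0*(2*(-1)*(42 - 1)) = 0*(2*(-1)*41) = 0*(-82) = 0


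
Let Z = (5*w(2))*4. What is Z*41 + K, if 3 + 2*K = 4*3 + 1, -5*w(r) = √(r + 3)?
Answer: 5 - 164*√5 ≈ -361.72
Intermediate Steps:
w(r) = -√(3 + r)/5 (w(r) = -√(r + 3)/5 = -√(3 + r)/5)
Z = -4*√5 (Z = (5*(-√(3 + 2)/5))*4 = (5*(-√5/5))*4 = -√5*4 = -4*√5 ≈ -8.9443)
K = 5 (K = -3/2 + (4*3 + 1)/2 = -3/2 + (12 + 1)/2 = -3/2 + (½)*13 = -3/2 + 13/2 = 5)
Z*41 + K = -4*√5*41 + 5 = -164*√5 + 5 = 5 - 164*√5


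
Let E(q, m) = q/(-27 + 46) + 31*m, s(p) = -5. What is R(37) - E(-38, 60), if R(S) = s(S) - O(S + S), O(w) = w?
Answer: -1937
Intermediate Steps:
E(q, m) = 31*m + q/19 (E(q, m) = q/19 + 31*m = 31*m + q/19)
R(S) = -5 - 2*S (R(S) = -5 - (S + S) = -5 - 2*S)
R(37) - E(-38, 60) = (-5 - 2*37) - (31*60 + (1/19)*(-38)) = (-5 - 74) - (1860 - 2) = -79 - 1*1858 = -79 - 1858 = -1937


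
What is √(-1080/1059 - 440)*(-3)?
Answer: -12*I*√3434690/353 ≈ -63.001*I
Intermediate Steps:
√(-1080/1059 - 440)*(-3) = √(-1080*1/1059 - 440)*(-3) = √(-360/353 - 440)*(-3) = √(-155680/353)*(-3) = (4*I*√3434690/353)*(-3) = -12*I*√3434690/353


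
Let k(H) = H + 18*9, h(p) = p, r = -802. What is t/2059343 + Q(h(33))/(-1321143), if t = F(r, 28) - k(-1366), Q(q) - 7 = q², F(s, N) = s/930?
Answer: -103466074961/421706421302595 ≈ -0.00024535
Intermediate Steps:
F(s, N) = s/930 (F(s, N) = s*(1/930) = s/930)
k(H) = 162 + H (k(H) = H + 162 = 162 + H)
Q(q) = 7 + q²
t = 559459/465 (t = (1/930)*(-802) - (162 - 1366) = -401/465 - 1*(-1204) = -401/465 + 1204 = 559459/465 ≈ 1203.1)
t/2059343 + Q(h(33))/(-1321143) = (559459/465)/2059343 + (7 + 33²)/(-1321143) = (559459/465)*(1/2059343) + (7 + 1089)*(-1/1321143) = 559459/957594495 + 1096*(-1/1321143) = 559459/957594495 - 1096/1321143 = -103466074961/421706421302595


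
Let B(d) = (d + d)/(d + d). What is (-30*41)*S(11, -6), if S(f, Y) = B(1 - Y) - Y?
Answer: -8610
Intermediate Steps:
B(d) = 1 (B(d) = (2*d)/((2*d)) = (2*d)*(1/(2*d)) = 1)
S(f, Y) = 1 - Y
(-30*41)*S(11, -6) = (-30*41)*(1 - 1*(-6)) = -1230*(1 + 6) = -1230*7 = -8610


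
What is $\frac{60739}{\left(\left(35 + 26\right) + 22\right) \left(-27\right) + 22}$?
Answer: $- \frac{8677}{317} \approx -27.372$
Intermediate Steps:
$\frac{60739}{\left(\left(35 + 26\right) + 22\right) \left(-27\right) + 22} = \frac{60739}{\left(61 + 22\right) \left(-27\right) + 22} = \frac{60739}{83 \left(-27\right) + 22} = \frac{60739}{-2241 + 22} = \frac{60739}{-2219} = 60739 \left(- \frac{1}{2219}\right) = - \frac{8677}{317}$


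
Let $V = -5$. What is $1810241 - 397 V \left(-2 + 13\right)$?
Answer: $1832076$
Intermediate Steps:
$1810241 - 397 V \left(-2 + 13\right) = 1810241 - 397 \left(- 5 \left(-2 + 13\right)\right) = 1810241 - 397 \left(\left(-5\right) 11\right) = 1810241 - 397 \left(-55\right) = 1810241 - -21835 = 1810241 + 21835 = 1832076$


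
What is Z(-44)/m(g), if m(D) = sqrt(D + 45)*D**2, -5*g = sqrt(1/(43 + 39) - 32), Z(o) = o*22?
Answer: 1984400*sqrt(410)/(2623*sqrt(18450 - I*sqrt(215086))) ≈ 112.75 + 1.4169*I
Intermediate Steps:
Z(o) = 22*o
g = -I*sqrt(215086)/410 (g = -sqrt(1/(43 + 39) - 32)/5 = -sqrt(1/82 - 32)/5 = -I*sqrt(215086)/410 ≈ -1.1312*I)
m(D) = D**2*sqrt(45 + D) (m(D) = sqrt(45 + D)*D**2 = D**2*sqrt(45 + D))
Z(-44)/m(g) = (22*(-44))/(((-I*sqrt(215086)/410)**2*sqrt(45 - I*sqrt(215086)/410))) = -968*(-2050/(2623*sqrt(45 - I*sqrt(215086)/410))) = -(-1984400)/(2623*sqrt(45 - I*sqrt(215086)/410)) = 1984400/(2623*sqrt(45 - I*sqrt(215086)/410))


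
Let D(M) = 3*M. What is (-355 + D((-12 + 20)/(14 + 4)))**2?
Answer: 1125721/9 ≈ 1.2508e+5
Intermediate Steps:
(-355 + D((-12 + 20)/(14 + 4)))**2 = (-355 + 3*((-12 + 20)/(14 + 4)))**2 = (-355 + 3*(8/18))**2 = (-355 + 3*(8*(1/18)))**2 = (-355 + 3*(4/9))**2 = (-355 + 4/3)**2 = (-1061/3)**2 = 1125721/9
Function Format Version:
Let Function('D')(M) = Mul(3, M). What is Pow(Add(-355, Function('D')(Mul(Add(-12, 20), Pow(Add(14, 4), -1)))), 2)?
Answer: Rational(1125721, 9) ≈ 1.2508e+5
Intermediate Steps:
Pow(Add(-355, Function('D')(Mul(Add(-12, 20), Pow(Add(14, 4), -1)))), 2) = Pow(Add(-355, Mul(3, Mul(Add(-12, 20), Pow(Add(14, 4), -1)))), 2) = Pow(Add(-355, Mul(3, Mul(8, Pow(18, -1)))), 2) = Pow(Add(-355, Mul(3, Mul(8, Rational(1, 18)))), 2) = Pow(Add(-355, Mul(3, Rational(4, 9))), 2) = Pow(Add(-355, Rational(4, 3)), 2) = Pow(Rational(-1061, 3), 2) = Rational(1125721, 9)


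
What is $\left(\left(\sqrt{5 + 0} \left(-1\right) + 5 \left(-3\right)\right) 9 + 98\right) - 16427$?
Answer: $-16464 - 9 \sqrt{5} \approx -16484.0$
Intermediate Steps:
$\left(\left(\sqrt{5 + 0} \left(-1\right) + 5 \left(-3\right)\right) 9 + 98\right) - 16427 = \left(\left(\sqrt{5} \left(-1\right) - 15\right) 9 + 98\right) - 16427 = \left(\left(- \sqrt{5} - 15\right) 9 + 98\right) - 16427 = \left(\left(-15 - \sqrt{5}\right) 9 + 98\right) - 16427 = \left(\left(-135 - 9 \sqrt{5}\right) + 98\right) - 16427 = \left(-37 - 9 \sqrt{5}\right) - 16427 = -16464 - 9 \sqrt{5}$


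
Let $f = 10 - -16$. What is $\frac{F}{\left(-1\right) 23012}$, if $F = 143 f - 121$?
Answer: $- \frac{327}{2092} \approx -0.15631$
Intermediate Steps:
$f = 26$ ($f = 10 + 16 = 26$)
$F = 3597$ ($F = 143 \cdot 26 - 121 = 3718 - 121 = 3597$)
$\frac{F}{\left(-1\right) 23012} = \frac{3597}{\left(-1\right) 23012} = \frac{3597}{-23012} = 3597 \left(- \frac{1}{23012}\right) = - \frac{327}{2092}$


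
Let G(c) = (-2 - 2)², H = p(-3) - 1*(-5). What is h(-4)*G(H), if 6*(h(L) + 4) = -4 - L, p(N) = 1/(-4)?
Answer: -64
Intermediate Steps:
p(N) = -¼
h(L) = -14/3 - L/6 (h(L) = -4 + (-4 - L)/6 = -4 + (-⅔ - L/6) = -14/3 - L/6)
H = 19/4 (H = -¼ - 1*(-5) = -¼ + 5 = 19/4 ≈ 4.7500)
G(c) = 16 (G(c) = (-4)² = 16)
h(-4)*G(H) = (-14/3 - ⅙*(-4))*16 = (-14/3 + ⅔)*16 = -4*16 = -64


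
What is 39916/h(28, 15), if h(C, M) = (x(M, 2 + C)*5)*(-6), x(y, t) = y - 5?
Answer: -9979/75 ≈ -133.05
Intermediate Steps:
x(y, t) = -5 + y
h(C, M) = 150 - 30*M (h(C, M) = ((-5 + M)*5)*(-6) = (-25 + 5*M)*(-6) = 150 - 30*M)
39916/h(28, 15) = 39916/(150 - 30*15) = 39916/(150 - 450) = 39916/(-300) = 39916*(-1/300) = -9979/75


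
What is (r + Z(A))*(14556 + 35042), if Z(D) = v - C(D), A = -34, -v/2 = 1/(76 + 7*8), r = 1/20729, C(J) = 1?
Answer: -34440280823/684057 ≈ -50347.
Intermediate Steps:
r = 1/20729 ≈ 4.8242e-5
v = -1/66 (v = -2/(76 + 7*8) = -2/(76 + 56) = -2/132 = -2*1/132 = -1/66 ≈ -0.015152)
Z(D) = -67/66 (Z(D) = -1/66 - 1*1 = -1/66 - 1 = -67/66)
(r + Z(A))*(14556 + 35042) = (1/20729 - 67/66)*(14556 + 35042) = -1388777/1368114*49598 = -34440280823/684057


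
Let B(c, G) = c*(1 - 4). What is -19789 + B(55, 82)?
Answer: -19954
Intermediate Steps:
B(c, G) = -3*c (B(c, G) = c*(-3) = -3*c)
-19789 + B(55, 82) = -19789 - 3*55 = -19789 - 165 = -19954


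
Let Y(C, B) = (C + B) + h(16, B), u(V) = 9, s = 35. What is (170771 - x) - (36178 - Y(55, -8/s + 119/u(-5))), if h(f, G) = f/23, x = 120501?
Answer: 102594194/7245 ≈ 14161.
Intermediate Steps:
h(f, G) = f/23 (h(f, G) = f*(1/23) = f/23)
Y(C, B) = 16/23 + B + C (Y(C, B) = (C + B) + (1/23)*16 = (B + C) + 16/23 = 16/23 + B + C)
(170771 - x) - (36178 - Y(55, -8/s + 119/u(-5))) = (170771 - 1*120501) - (36178 - (16/23 + (-8/35 + 119/9) + 55)) = (170771 - 120501) - (36178 - (16/23 + (-8*1/35 + 119*(⅑)) + 55)) = 50270 - (36178 - (16/23 + (-8/35 + 119/9) + 55)) = 50270 - (36178 - (16/23 + 4093/315 + 55)) = 50270 - (36178 - 1*497654/7245) = 50270 - (36178 - 497654/7245) = 50270 - 1*261611956/7245 = 50270 - 261611956/7245 = 102594194/7245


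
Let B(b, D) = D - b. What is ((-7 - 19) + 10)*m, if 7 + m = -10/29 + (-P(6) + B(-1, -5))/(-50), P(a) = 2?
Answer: 83808/725 ≈ 115.60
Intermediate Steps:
m = -5238/725 (m = -7 + (-10/29 + (-1*2 + (-5 - 1*(-1)))/(-50)) = -7 + (-10*1/29 + (-2 + (-5 + 1))*(-1/50)) = -7 + (-10/29 + (-2 - 4)*(-1/50)) = -7 + (-10/29 - 6*(-1/50)) = -7 + (-10/29 + 3/25) = -7 - 163/725 = -5238/725 ≈ -7.2248)
((-7 - 19) + 10)*m = ((-7 - 19) + 10)*(-5238/725) = (-26 + 10)*(-5238/725) = -16*(-5238/725) = 83808/725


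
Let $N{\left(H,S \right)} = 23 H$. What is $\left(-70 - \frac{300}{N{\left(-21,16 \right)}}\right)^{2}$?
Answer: $\frac{124768900}{25921} \approx 4813.4$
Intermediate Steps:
$\left(-70 - \frac{300}{N{\left(-21,16 \right)}}\right)^{2} = \left(-70 - \frac{300}{23 \left(-21\right)}\right)^{2} = \left(-70 - \frac{300}{-483}\right)^{2} = \left(-70 - - \frac{100}{161}\right)^{2} = \left(-70 + \frac{100}{161}\right)^{2} = \left(- \frac{11170}{161}\right)^{2} = \frac{124768900}{25921}$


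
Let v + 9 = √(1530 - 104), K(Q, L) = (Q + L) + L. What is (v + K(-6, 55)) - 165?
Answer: -70 + √1426 ≈ -32.238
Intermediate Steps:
K(Q, L) = Q + 2*L (K(Q, L) = (L + Q) + L = Q + 2*L)
v = -9 + √1426 (v = -9 + √(1530 - 104) = -9 + √1426 ≈ 28.762)
(v + K(-6, 55)) - 165 = ((-9 + √1426) + (-6 + 2*55)) - 165 = ((-9 + √1426) + (-6 + 110)) - 165 = ((-9 + √1426) + 104) - 165 = (95 + √1426) - 165 = -70 + √1426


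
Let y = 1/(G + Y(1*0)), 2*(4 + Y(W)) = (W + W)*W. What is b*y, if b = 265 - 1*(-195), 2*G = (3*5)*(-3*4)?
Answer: -230/47 ≈ -4.8936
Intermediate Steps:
G = -90 (G = ((3*5)*(-3*4))/2 = (15*(-12))/2 = (1/2)*(-180) = -90)
Y(W) = -4 + W**2 (Y(W) = -4 + ((W + W)*W)/2 = -4 + ((2*W)*W)/2 = -4 + (2*W**2)/2 = -4 + W**2)
y = -1/94 (y = 1/(-90 + (-4 + (1*0)**2)) = 1/(-90 + (-4 + 0**2)) = 1/(-90 + (-4 + 0)) = 1/(-90 - 4) = 1/(-94) = -1/94 ≈ -0.010638)
b = 460 (b = 265 + 195 = 460)
b*y = 460*(-1/94) = -230/47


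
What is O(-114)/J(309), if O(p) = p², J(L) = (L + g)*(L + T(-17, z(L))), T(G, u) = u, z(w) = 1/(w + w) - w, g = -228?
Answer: 297464/3 ≈ 99155.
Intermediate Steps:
z(w) = 1/(2*w) - w
J(L) = (-228 + L)/(2*L) (J(L) = (L - 228)*(L + (1/(2*L) - L)) = (-228 + L)*(1/(2*L)) = (-228 + L)/(2*L))
O(-114)/J(309) = (-114)²/(((½)*(-228 + 309)/309)) = 12996/(((½)*(1/309)*81)) = 12996/(27/206) = 12996*(206/27) = 297464/3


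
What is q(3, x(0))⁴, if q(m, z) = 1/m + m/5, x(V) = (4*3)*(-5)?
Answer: 38416/50625 ≈ 0.75883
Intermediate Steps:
x(V) = -60 (x(V) = 12*(-5) = -60)
q(m, z) = 1/m + m/5 (q(m, z) = 1/m + m*(⅕) = 1/m + m/5)
q(3, x(0))⁴ = (1/3 + (⅕)*3)⁴ = (⅓ + ⅗)⁴ = (14/15)⁴ = 38416/50625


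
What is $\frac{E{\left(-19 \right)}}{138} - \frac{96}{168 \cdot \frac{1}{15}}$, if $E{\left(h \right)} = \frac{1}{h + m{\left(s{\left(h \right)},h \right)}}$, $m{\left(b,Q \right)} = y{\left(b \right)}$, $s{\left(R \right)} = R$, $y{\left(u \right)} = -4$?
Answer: $- \frac{190447}{22218} \approx -8.5717$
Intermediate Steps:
$m{\left(b,Q \right)} = -4$
$E{\left(h \right)} = \frac{1}{-4 + h}$ ($E{\left(h \right)} = \frac{1}{h - 4} = \frac{1}{-4 + h}$)
$\frac{E{\left(-19 \right)}}{138} - \frac{96}{168 \cdot \frac{1}{15}} = \frac{1}{\left(-4 - 19\right) 138} - \frac{96}{168 \cdot \frac{1}{15}} = \frac{1}{-23} \cdot \frac{1}{138} - \frac{96}{168 \cdot \frac{1}{15}} = \left(- \frac{1}{23}\right) \frac{1}{138} - \frac{96}{\frac{56}{5}} = - \frac{1}{3174} - \frac{60}{7} = - \frac{190447}{22218}$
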